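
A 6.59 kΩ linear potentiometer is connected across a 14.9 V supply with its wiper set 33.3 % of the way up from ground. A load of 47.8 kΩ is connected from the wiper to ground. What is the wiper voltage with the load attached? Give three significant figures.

V ≈ 4.81 V

The wiper splits the pot into (1−α)R = 4.396 kΩ above and αR = 2.194 kΩ below.
Lower section ‖ load = 2.098 kΩ.
V_wiper = 14.9 × 2.098/(4.396 + 2.098) = 4.81 V.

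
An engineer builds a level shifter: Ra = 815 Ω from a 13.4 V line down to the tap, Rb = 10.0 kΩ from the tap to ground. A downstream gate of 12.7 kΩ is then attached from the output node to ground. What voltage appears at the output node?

V_out ≈ 11.7 V

The load sits in parallel with Rb: Rb‖R_L = (10000 × 12700) / (10000 + 12700) = 5595 Ω.
V_out = 13.4 × 5595 / (815 + 5595) = 13.4 × 5595/6410 = 11.7 V.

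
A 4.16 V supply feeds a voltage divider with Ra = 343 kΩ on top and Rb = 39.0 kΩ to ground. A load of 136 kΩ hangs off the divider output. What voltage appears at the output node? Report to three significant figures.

The load sits in parallel with Rb: Rb‖R_L = (39.0 × 136) / (39.0 + 136) = 30.31 kΩ.
V_out = 4.16 × 30.31 / (343 + 30.31) = 4.16 × 30.31/373.3 = 0.338 V.
(Unloaded it would have been 0.425 V.)

V_out ≈ 0.338 V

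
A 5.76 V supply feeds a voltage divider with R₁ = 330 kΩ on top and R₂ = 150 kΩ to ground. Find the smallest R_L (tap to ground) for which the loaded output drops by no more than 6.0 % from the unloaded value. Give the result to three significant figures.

R_L(min) ≈ 1.62 MΩ

Output resistance R_th = R₁‖R₂ = (330 × 150)/480.0 = 103.1 kΩ.
The fractional drop is R_th/(R_th + R_L); requiring this ≤ 0.0600 gives R_L ≥ R_th(1/0.0600 − 1) = 103.1 × 15.67 = 1.62 MΩ.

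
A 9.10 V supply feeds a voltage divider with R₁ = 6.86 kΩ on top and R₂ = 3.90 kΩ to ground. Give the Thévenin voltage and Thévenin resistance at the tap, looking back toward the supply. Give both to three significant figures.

V_th = 3.30 V, R_th = 2.49 kΩ

V_th is the open-circuit tap voltage: 9.10 × 3.90/(6.86 + 3.90) = 3.30 V.
With the supply zeroed, R₁ and R₂ appear in parallel from the tap: R_th = R₁‖R₂ = (6.86 × 3.90)/10.76 = 2.49 kΩ.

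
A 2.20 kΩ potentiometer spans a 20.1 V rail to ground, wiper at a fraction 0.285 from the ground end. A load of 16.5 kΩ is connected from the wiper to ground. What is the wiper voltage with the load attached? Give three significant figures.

V ≈ 5.58 V

The wiper splits the pot into (1−α)R = 1573 Ω above and αR = 627.0 Ω below.
Lower section ‖ load = 604.0 Ω.
V_wiper = 20.1 × 604.0/(1573 + 604.0) = 5.58 V.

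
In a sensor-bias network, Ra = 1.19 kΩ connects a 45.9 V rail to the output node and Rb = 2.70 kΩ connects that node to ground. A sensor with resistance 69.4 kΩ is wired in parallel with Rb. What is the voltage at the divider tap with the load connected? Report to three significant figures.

The load sits in parallel with Rb: Rb‖R_L = (2.70 × 69.4) / (2.70 + 69.4) = 2.599 kΩ.
V_out = 45.9 × 2.599 / (1.19 + 2.599) = 45.9 × 2.599/3.789 = 31.5 V.
(Unloaded it would have been 31.9 V.)

V_out ≈ 31.5 V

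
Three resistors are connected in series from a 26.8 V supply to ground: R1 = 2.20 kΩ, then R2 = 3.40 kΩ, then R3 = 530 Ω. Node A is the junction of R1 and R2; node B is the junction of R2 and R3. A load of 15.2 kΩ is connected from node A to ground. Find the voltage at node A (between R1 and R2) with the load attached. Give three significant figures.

V ≈ 15.7 V

Below node A the series string R2+R3 = 3930 Ω sits in parallel with the 15200 Ω load: 3123 Ω.
V_A = 26.8 × 3123/(2200 + 3123) = 15.7 V.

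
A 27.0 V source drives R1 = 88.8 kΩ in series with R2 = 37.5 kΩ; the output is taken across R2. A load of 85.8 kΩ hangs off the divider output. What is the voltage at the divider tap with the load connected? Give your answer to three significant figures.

The load sits in parallel with R2: R2‖R_L = (37.5 × 85.8) / (37.5 + 85.8) = 26.09 kΩ.
V_out = 27.0 × 26.09 / (88.8 + 26.09) = 27.0 × 26.09/114.9 = 6.13 V.

V_out ≈ 6.13 V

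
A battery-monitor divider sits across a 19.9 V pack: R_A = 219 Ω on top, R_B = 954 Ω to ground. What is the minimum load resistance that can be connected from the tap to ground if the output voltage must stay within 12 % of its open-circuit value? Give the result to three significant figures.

Output resistance R_th = R_A‖R_B = (219 × 954)/1173 = 178.1 Ω.
The fractional drop is R_th/(R_th + R_L); requiring this ≤ 0.120 gives R_L ≥ R_th(1/0.120 − 1) = 178.1 × 7.333 = 1.31 kΩ.

R_L(min) ≈ 1.31 kΩ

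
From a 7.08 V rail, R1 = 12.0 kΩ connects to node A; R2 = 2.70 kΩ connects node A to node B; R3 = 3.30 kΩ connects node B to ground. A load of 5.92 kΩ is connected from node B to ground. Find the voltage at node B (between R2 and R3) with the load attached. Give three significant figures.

V ≈ 0.892 V

At node B, R3 is in parallel with the load: R3‖R_L = 2.119 kΩ.
Below node A the resistance is R2 + (R3‖R_L) = 4.819 kΩ, so V_A = 7.08 × 4.819/16.82 = 2.029 V.
Then V_B = V_A × (R3‖R_L)/(R2 + R3‖R_L) = 2.029 × 2.119/4.819 = 0.892 V.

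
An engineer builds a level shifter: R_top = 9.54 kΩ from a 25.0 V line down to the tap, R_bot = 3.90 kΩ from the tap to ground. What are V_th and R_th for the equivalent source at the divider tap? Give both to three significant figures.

V_th is the open-circuit tap voltage: 25.0 × 3.90/(9.54 + 3.90) = 7.25 V.
With the supply zeroed, R_top and R_bot appear in parallel from the tap: R_th = R_top‖R_bot = (9.54 × 3.90)/13.44 = 2.77 kΩ.

V_th = 7.25 V, R_th = 2.77 kΩ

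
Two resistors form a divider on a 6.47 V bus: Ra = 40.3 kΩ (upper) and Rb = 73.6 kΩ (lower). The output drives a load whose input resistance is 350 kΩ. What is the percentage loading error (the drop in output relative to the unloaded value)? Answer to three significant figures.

The divider's output (Thévenin) resistance is Ra‖Rb = 26.04 kΩ.
Fractional drop under load = R_th/(R_th + R_L) = 26.04 / (26.04 + 350) = 0.06925.
So the output falls by 6.93 %.

6.93 %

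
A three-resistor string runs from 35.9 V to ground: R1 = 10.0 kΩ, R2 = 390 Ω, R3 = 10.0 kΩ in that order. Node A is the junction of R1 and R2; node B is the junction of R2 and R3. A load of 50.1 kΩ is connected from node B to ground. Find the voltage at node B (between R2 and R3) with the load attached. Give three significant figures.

At node B, R3 is in parallel with the load: R3‖R_L = 8336 Ω.
Below node A the resistance is R2 + (R3‖R_L) = 8726 Ω, so V_A = 35.9 × 8726/18730 = 16.73 V.
Then V_B = V_A × (R3‖R_L)/(R2 + R3‖R_L) = 16.73 × 8336/8726 = 16.0 V.

V ≈ 16.0 V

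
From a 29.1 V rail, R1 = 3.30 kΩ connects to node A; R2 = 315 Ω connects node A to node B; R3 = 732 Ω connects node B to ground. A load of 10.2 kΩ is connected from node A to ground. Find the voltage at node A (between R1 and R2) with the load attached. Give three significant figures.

Below node A the series string R2+R3 = 1047 Ω sits in parallel with the 10200 Ω load: 949.5 Ω.
V_A = 29.1 × 949.5/(3300 + 949.5) = 6.50 V.

V ≈ 6.50 V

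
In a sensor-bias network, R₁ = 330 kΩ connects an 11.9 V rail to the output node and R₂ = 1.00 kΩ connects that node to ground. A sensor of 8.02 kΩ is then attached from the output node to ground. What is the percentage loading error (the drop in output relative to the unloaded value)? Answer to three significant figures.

Unloaded V = 11.9 × 1.00/331.0 = 0.035952 V.
Loaded: R₂‖R_L = 0.8891 kΩ, giving V = 11.9 × 0.8891/330.9 = 0.031977 V.
Drop = (0.035952 − 0.031977) / 0.035952 = 11.1 %.

11.1 %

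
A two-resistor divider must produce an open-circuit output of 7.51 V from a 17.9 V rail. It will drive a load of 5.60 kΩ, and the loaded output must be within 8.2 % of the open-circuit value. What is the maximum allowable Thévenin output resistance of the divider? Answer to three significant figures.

R_th ≤ 500 Ω

Loading drop = R_th/(R_th + R_L) ≤ 0.0820, so R_th ≤ R_L · ε/(1−ε) = 5.60 kΩ × 0.0820/0.9180 = 500 Ω.
(Any R1, R2 with R2/(R1+R2) = 0.420 and R1‖R2 ≤ 500 Ω will meet the spec.)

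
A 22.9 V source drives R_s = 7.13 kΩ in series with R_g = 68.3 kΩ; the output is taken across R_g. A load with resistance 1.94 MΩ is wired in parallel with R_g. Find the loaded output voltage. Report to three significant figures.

V_out ≈ 20.7 V

The load sits in parallel with R_g: R_g‖R_L = (68.3 × 1940) / (68.3 + 1940) = 65.98 kΩ.
V_out = 22.9 × 65.98 / (7.13 + 65.98) = 22.9 × 65.98/73.11 = 20.7 V.
(Unloaded it would have been 20.7 V.)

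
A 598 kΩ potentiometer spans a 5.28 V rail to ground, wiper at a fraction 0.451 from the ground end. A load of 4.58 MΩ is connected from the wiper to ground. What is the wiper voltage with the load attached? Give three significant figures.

V ≈ 2.31 V

The wiper splits the pot into (1−α)R = 328.3 kΩ above and αR = 269.7 kΩ below.
Lower section ‖ load = 254.7 kΩ.
V_wiper = 5.28 × 254.7/(328.3 + 254.7) = 2.31 V.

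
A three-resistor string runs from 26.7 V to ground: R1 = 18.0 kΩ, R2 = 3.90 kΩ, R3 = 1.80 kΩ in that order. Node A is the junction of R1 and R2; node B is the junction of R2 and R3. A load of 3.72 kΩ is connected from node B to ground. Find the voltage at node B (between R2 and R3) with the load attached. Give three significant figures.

At node B, R3 is in parallel with the load: R3‖R_L = 1.213 kΩ.
Below node A the resistance is R2 + (R3‖R_L) = 5.113 kΩ, so V_A = 26.7 × 5.113/23.11 = 5.907 V.
Then V_B = V_A × (R3‖R_L)/(R2 + R3‖R_L) = 5.907 × 1.213/5.113 = 1.40 V.

V ≈ 1.40 V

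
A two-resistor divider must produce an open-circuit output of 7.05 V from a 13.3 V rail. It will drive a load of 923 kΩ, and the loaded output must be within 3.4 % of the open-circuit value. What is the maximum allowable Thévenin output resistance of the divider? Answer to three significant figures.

Loading drop = R_th/(R_th + R_L) ≤ 0.0340, so R_th ≤ R_L · ε/(1−ε) = 923 kΩ × 0.0340/0.9660 = 32.5 kΩ.

R_th ≤ 32.5 kΩ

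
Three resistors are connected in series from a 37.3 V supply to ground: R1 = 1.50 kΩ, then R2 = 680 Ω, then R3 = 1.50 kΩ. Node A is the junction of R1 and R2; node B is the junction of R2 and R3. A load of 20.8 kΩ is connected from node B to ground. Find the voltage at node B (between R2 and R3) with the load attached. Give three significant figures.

V ≈ 14.6 V

At node B, R3 is in parallel with the load: R3‖R_L = 1399 Ω.
Below node A the resistance is R2 + (R3‖R_L) = 2079 Ω, so V_A = 37.3 × 2079/3579 = 21.67 V.
Then V_B = V_A × (R3‖R_L)/(R2 + R3‖R_L) = 21.67 × 1399/2079 = 14.6 V.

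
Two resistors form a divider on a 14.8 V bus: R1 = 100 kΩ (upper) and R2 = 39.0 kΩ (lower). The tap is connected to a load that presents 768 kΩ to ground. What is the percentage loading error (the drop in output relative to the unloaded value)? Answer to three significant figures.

3.52 %

The divider's output (Thévenin) resistance is R1‖R2 = 28.06 kΩ.
Fractional drop under load = R_th/(R_th + R_L) = 28.06 / (28.06 + 768) = 0.03525.
So the output falls by 3.52 %.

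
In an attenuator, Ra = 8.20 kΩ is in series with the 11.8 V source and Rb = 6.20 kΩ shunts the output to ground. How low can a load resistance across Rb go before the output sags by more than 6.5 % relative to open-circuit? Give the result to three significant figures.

Output resistance R_th = Ra‖Rb = (8.20 × 6.20)/14.40 = 3.531 kΩ.
The fractional drop is R_th/(R_th + R_L); requiring this ≤ 0.0650 gives R_L ≥ R_th(1/0.0650 − 1) = 3.531 × 14.38 = 50.8 kΩ.

R_L(min) ≈ 50.8 kΩ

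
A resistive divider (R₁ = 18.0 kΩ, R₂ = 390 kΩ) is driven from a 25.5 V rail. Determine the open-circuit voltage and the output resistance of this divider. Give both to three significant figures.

V_th is the open-circuit tap voltage: 25.5 × 390/(18.0 + 390) = 24.4 V.
With the supply zeroed, R₁ and R₂ appear in parallel from the tap: R_th = R₁‖R₂ = (18.0 × 390)/408.0 = 17.2 kΩ.

V_th = 24.4 V, R_th = 17.2 kΩ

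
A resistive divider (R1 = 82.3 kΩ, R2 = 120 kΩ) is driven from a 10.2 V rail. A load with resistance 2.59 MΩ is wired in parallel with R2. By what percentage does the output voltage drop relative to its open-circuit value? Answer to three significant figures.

The divider's output (Thévenin) resistance is R1‖R2 = 48.82 kΩ.
Fractional drop under load = R_th/(R_th + R_L) = 48.82 / (48.82 + 2590) = 0.01850.
So the output falls by 1.85 %.

1.85 %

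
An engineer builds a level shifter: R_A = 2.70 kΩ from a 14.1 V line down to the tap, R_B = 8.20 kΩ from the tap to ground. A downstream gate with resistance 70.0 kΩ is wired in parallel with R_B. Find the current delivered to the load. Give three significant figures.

I_L ≈ 0.147 mA

R_B‖R_L = 7.340 kΩ; V_out = 14.1 × 7.340/10.04 = 10.31 V.
I_L = V_out / R_L = 10.31 / 70.0 kΩ = 0.147 mA.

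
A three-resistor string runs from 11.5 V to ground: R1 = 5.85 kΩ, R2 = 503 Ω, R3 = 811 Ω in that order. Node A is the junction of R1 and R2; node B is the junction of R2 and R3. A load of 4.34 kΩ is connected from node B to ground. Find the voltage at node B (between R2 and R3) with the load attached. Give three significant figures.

V ≈ 1.12 V

At node B, R3 is in parallel with the load: R3‖R_L = 683.3 Ω.
Below node A the resistance is R2 + (R3‖R_L) = 1186 Ω, so V_A = 11.5 × 1186/7036 = 1.939 V.
Then V_B = V_A × (R3‖R_L)/(R2 + R3‖R_L) = 1.939 × 683.3/1186 = 1.12 V.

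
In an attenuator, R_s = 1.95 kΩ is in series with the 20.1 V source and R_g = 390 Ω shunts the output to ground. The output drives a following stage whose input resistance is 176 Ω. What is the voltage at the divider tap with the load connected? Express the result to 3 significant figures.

The load sits in parallel with R_g: R_g‖R_L = (390 × 176) / (390 + 176) = 121.3 Ω.
V_out = 20.1 × 121.3 / (1950 + 121.3) = 20.1 × 121.3/2071 = 1.18 V.
(Unloaded it would have been 3.35 V.)

V_out ≈ 1.18 V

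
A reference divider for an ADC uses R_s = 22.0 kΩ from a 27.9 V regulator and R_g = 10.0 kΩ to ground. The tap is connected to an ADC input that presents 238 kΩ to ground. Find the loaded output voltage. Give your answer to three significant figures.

V_out ≈ 8.47 V

The load sits in parallel with R_g: R_g‖R_L = (10.0 × 238) / (10.0 + 238) = 9.597 kΩ.
V_out = 27.9 × 9.597 / (22.0 + 9.597) = 27.9 × 9.597/31.60 = 8.47 V.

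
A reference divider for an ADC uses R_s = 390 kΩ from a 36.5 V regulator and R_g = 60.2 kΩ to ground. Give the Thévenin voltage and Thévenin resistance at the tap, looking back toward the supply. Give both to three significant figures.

V_th is the open-circuit tap voltage: 36.5 × 60.2/(390 + 60.2) = 4.88 V.
With the supply zeroed, R_s and R_g appear in parallel from the tap: R_th = R_s‖R_g = (390 × 60.2)/450.2 = 52.2 kΩ.

V_th = 4.88 V, R_th = 52.2 kΩ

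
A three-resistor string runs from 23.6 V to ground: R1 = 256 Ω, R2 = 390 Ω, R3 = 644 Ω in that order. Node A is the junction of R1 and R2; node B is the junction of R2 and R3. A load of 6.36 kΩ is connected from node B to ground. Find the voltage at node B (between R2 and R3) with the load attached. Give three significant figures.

At node B, R3 is in parallel with the load: R3‖R_L = 584.8 Ω.
Below node A the resistance is R2 + (R3‖R_L) = 974.8 Ω, so V_A = 23.6 × 974.8/1231 = 18.69 V.
Then V_B = V_A × (R3‖R_L)/(R2 + R3‖R_L) = 18.69 × 584.8/974.8 = 11.2 V.

V ≈ 11.2 V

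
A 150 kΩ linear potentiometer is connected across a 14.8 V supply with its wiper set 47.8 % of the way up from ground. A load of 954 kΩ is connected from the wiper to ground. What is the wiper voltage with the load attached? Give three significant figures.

V ≈ 6.81 V

The wiper splits the pot into (1−α)R = 78.30 kΩ above and αR = 71.70 kΩ below.
Lower section ‖ load = 66.69 kΩ.
V_wiper = 14.8 × 66.69/(78.30 + 66.69) = 6.81 V.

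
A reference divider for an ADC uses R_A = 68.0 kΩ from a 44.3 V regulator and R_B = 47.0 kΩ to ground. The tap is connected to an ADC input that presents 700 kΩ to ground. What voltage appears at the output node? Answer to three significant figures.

The load sits in parallel with R_B: R_B‖R_L = (47.0 × 700) / (47.0 + 700) = 44.04 kΩ.
V_out = 44.3 × 44.04 / (68.0 + 44.04) = 44.3 × 44.04/112.0 = 17.4 V.

V_out ≈ 17.4 V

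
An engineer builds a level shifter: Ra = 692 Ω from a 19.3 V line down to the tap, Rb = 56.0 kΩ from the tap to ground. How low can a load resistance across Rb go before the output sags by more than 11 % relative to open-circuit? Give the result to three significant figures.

Output resistance R_th = Ra‖Rb = (692 × 56000)/56690 = 683.6 Ω.
The fractional drop is R_th/(R_th + R_L); requiring this ≤ 0.110 gives R_L ≥ R_th(1/0.110 − 1) = 683.6 × 8.091 = 5.53 kΩ.

R_L(min) ≈ 5.53 kΩ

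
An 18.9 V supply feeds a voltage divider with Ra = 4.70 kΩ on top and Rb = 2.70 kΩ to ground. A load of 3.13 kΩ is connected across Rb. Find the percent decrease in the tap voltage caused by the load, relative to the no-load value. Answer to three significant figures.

35.4 %

The divider's output (Thévenin) resistance is Ra‖Rb = 1.715 kΩ.
Fractional drop under load = R_th/(R_th + R_L) = 1.715 / (1.715 + 3.13) = 0.3540.
So the output falls by 35.4 %.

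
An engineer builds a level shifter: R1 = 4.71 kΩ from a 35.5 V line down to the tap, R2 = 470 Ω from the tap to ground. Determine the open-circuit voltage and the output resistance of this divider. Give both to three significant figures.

V_th is the open-circuit tap voltage: 35.5 × 470/(4710 + 470) = 3.22 V.
With the supply zeroed, R1 and R2 appear in parallel from the tap: R_th = R1‖R2 = (4710 × 470)/5180 = 427 Ω.

V_th = 3.22 V, R_th = 427 Ω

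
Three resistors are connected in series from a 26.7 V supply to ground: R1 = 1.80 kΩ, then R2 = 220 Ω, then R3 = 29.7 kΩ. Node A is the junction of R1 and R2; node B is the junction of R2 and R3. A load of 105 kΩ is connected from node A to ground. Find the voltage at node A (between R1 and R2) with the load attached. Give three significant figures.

Below node A the series string R2+R3 = 29920 Ω sits in parallel with the 105000 Ω load: 23280 Ω.
V_A = 26.7 × 23280/(1800 + 23280) = 24.8 V.

V ≈ 24.8 V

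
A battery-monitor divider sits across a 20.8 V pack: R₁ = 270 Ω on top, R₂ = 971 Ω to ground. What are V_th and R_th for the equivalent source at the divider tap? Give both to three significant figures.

V_th = 16.3 V, R_th = 211 Ω

V_th is the open-circuit tap voltage: 20.8 × 971/(270 + 971) = 16.3 V.
With the supply zeroed, R₁ and R₂ appear in parallel from the tap: R_th = R₁‖R₂ = (270 × 971)/1241 = 211 Ω.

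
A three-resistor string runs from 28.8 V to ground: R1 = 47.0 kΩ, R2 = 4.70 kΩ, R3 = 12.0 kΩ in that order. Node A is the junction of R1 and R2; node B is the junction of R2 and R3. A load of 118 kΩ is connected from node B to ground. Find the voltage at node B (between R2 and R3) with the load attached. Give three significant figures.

V ≈ 5.01 V

At node B, R3 is in parallel with the load: R3‖R_L = 10.89 kΩ.
Below node A the resistance is R2 + (R3‖R_L) = 15.59 kΩ, so V_A = 28.8 × 15.59/62.59 = 7.174 V.
Then V_B = V_A × (R3‖R_L)/(R2 + R3‖R_L) = 7.174 × 10.89/15.59 = 5.01 V.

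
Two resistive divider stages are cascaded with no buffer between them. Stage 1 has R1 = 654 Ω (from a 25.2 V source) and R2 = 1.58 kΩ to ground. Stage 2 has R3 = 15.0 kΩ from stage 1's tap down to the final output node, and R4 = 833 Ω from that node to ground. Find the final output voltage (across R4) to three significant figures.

V_out ≈ 0.911 V

Stage 2 presents R3+R4 = 15830 Ω as a load on stage 1's tap.
Stage 1's lower leg becomes R2‖(R3+R4) = 1437 Ω, so V_mid = 25.2 × 1437/2091 = 17.32 V.
Stage 2 is itself unloaded: V_out = V_mid × R4/(R3+R4) = 17.32 × 833/15830 = 0.911 V.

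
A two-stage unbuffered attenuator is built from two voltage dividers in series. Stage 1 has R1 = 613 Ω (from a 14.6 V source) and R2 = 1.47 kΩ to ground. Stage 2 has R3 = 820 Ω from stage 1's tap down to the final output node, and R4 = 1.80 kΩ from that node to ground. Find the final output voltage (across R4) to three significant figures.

V_out ≈ 6.08 V

Stage 2 presents R3+R4 = 2620 Ω as a load on stage 1's tap.
Stage 1's lower leg becomes R2‖(R3+R4) = 941.7 Ω, so V_mid = 14.6 × 941.7/1555 = 8.843 V.
Stage 2 is itself unloaded: V_out = V_mid × R4/(R3+R4) = 8.843 × 1800/2620 = 6.08 V.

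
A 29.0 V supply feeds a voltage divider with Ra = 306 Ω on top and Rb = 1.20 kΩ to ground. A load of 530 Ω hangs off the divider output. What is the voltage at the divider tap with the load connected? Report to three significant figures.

V_out ≈ 15.8 V

The load sits in parallel with Rb: Rb‖R_L = (1200 × 530) / (1200 + 530) = 367.6 Ω.
V_out = 29.0 × 367.6 / (306 + 367.6) = 29.0 × 367.6/673.6 = 15.8 V.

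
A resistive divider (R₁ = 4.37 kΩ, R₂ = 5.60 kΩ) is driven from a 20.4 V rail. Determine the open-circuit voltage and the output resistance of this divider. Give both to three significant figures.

V_th is the open-circuit tap voltage: 20.4 × 5.60/(4.37 + 5.60) = 11.5 V.
With the supply zeroed, R₁ and R₂ appear in parallel from the tap: R_th = R₁‖R₂ = (4.37 × 5.60)/9.970 = 2.45 kΩ.

V_th = 11.5 V, R_th = 2.45 kΩ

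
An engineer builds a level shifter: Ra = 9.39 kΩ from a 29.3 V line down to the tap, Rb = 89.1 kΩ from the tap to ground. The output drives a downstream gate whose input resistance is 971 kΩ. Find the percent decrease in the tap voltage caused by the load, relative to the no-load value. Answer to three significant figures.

The divider's output (Thévenin) resistance is Ra‖Rb = 8.495 kΩ.
Fractional drop under load = R_th/(R_th + R_L) = 8.495 / (8.495 + 971) = 0.008673.
So the output falls by 0.867 %.

0.867 %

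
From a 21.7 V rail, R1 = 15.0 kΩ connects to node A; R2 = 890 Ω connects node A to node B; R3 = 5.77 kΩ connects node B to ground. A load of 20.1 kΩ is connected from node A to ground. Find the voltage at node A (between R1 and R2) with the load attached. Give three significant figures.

V ≈ 5.43 V

Below node A the series string R2+R3 = 6660 Ω sits in parallel with the 20100 Ω load: 5002 Ω.
V_A = 21.7 × 5002/(15000 + 5002) = 5.43 V.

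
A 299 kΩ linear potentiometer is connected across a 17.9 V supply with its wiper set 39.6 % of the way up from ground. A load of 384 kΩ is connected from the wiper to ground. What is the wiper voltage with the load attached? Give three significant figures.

V ≈ 5.98 V

The wiper splits the pot into (1−α)R = 180.6 kΩ above and αR = 118.4 kΩ below.
Lower section ‖ load = 90.50 kΩ.
V_wiper = 17.9 × 90.50/(180.6 + 90.50) = 5.98 V.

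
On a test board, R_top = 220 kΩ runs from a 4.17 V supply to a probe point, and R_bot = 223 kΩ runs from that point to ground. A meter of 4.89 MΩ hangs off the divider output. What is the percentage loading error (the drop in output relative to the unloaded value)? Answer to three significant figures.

The divider's output (Thévenin) resistance is R_top‖R_bot = 110.7 kΩ.
Fractional drop under load = R_th/(R_th + R_L) = 110.7 / (110.7 + 4890) = 0.02215.
So the output falls by 2.21 %.

2.21 %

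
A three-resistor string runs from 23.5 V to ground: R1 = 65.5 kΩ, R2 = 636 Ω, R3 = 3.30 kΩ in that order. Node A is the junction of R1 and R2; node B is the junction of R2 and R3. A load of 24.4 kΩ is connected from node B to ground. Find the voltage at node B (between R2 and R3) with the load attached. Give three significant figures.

V ≈ 0.989 V

At node B, R3 is in parallel with the load: R3‖R_L = 2907 Ω.
Below node A the resistance is R2 + (R3‖R_L) = 3543 Ω, so V_A = 23.5 × 3543/69040 = 1.206 V.
Then V_B = V_A × (R3‖R_L)/(R2 + R3‖R_L) = 1.206 × 2907/3543 = 0.989 V.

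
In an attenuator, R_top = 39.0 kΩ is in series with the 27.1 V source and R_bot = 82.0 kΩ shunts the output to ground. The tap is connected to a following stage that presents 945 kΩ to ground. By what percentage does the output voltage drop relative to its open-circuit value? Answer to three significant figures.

The divider's output (Thévenin) resistance is R_top‖R_bot = 26.43 kΩ.
Fractional drop under load = R_th/(R_th + R_L) = 26.43 / (26.43 + 945) = 0.02721.
So the output falls by 2.72 %.

2.72 %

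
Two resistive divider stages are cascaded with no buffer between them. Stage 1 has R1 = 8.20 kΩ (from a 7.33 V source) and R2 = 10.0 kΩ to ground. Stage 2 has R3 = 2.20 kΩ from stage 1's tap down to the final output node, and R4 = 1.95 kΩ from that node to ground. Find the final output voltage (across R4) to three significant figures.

Stage 2 presents R3+R4 = 4.150 kΩ as a load on stage 1's tap.
Stage 1's lower leg becomes R2‖(R3+R4) = 2.933 kΩ, so V_mid = 7.33 × 2.933/11.13 = 1.931 V.
Stage 2 is itself unloaded: V_out = V_mid × R4/(R3+R4) = 1.931 × 1.95/4.150 = 0.907 V.

V_out ≈ 0.907 V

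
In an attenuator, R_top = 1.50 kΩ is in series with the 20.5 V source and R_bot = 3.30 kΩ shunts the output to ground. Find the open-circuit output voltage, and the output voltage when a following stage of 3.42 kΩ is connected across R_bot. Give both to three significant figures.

Open-circuit: V = 20.5 × 3.30/(1.50 + 3.30) = 14.1 V.
With the load, R_bot becomes R_bot‖R_L = 1.679 kΩ, so V = 20.5 × 1.679/3.179 = 10.8 V.

Unloaded: 14.1 V; loaded: 10.8 V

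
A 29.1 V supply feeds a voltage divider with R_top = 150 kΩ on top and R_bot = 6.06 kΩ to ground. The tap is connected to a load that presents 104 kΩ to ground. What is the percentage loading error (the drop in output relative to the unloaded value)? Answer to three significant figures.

5.30 %

The divider's output (Thévenin) resistance is R_top‖R_bot = 5.825 kΩ.
Fractional drop under load = R_th/(R_th + R_L) = 5.825 / (5.825 + 104) = 0.05304.
So the output falls by 5.30 %.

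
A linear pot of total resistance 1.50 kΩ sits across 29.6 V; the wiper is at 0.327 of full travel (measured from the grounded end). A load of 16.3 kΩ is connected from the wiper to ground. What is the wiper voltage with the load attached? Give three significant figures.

The wiper splits the pot into (1−α)R = 1010 Ω above and αR = 490.5 Ω below.
Lower section ‖ load = 476.2 Ω.
V_wiper = 29.6 × 476.2/(1010 + 476.2) = 9.49 V.

V ≈ 9.49 V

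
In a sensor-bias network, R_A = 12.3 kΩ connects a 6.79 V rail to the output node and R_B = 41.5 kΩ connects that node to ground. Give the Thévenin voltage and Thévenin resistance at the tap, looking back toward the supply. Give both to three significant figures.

V_th is the open-circuit tap voltage: 6.79 × 41.5/(12.3 + 41.5) = 5.24 V.
With the supply zeroed, R_A and R_B appear in parallel from the tap: R_th = R_A‖R_B = (12.3 × 41.5)/53.80 = 9.49 kΩ.

V_th = 5.24 V, R_th = 9.49 kΩ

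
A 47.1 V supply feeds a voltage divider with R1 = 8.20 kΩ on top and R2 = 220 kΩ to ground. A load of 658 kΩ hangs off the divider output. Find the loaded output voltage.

V_out ≈ 44.9 V

The load sits in parallel with R2: R2‖R_L = (220 × 658) / (220 + 658) = 164.9 kΩ.
V_out = 47.1 × 164.9 / (8.20 + 164.9) = 47.1 × 164.9/173.1 = 44.9 V.
(Unloaded it would have been 45.4 V.)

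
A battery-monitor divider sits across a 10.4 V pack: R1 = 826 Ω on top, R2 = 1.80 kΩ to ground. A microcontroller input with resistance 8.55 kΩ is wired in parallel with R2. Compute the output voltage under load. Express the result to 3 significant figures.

The load sits in parallel with R2: R2‖R_L = (1800 × 8550) / (1800 + 8550) = 1487 Ω.
V_out = 10.4 × 1487 / (826 + 1487) = 10.4 × 1487/2313 = 6.69 V.

V_out ≈ 6.69 V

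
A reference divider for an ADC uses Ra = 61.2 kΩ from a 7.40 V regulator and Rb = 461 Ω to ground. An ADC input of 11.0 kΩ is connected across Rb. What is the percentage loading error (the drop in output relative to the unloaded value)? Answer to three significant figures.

The divider's output (Thévenin) resistance is Ra‖Rb = 457.6 Ω.
Fractional drop under load = R_th/(R_th + R_L) = 457.6 / (457.6 + 11000) = 0.03993.
So the output falls by 3.99 %.

3.99 %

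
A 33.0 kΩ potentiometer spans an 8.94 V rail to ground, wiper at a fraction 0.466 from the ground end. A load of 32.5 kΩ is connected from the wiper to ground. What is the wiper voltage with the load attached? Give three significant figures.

The wiper splits the pot into (1−α)R = 17.62 kΩ above and αR = 15.38 kΩ below.
Lower section ‖ load = 10.44 kΩ.
V_wiper = 8.94 × 10.44/(17.62 + 10.44) = 3.33 V.

V ≈ 3.33 V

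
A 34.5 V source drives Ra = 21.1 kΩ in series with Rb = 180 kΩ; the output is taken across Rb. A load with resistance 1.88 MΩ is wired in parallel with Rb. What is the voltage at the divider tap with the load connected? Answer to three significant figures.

The load sits in parallel with Rb: Rb‖R_L = (180 × 1880) / (180 + 1880) = 164.3 kΩ.
V_out = 34.5 × 164.3 / (21.1 + 164.3) = 34.5 × 164.3/185.4 = 30.6 V.

V_out ≈ 30.6 V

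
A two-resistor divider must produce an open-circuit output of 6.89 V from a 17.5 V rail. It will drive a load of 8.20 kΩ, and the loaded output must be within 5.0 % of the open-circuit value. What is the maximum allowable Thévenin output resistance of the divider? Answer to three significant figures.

R_th ≤ 432 Ω

Loading drop = R_th/(R_th + R_L) ≤ 0.0500, so R_th ≤ R_L · ε/(1−ε) = 8.20 kΩ × 0.0500/0.9500 = 432 Ω.
(Any R1, R2 with R2/(R1+R2) = 0.394 and R1‖R2 ≤ 432 Ω will meet the spec.)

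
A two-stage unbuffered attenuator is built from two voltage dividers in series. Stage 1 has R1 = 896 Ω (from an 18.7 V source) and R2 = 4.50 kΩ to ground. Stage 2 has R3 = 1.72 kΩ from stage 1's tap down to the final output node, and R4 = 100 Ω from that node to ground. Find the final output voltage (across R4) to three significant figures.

Stage 2 presents R3+R4 = 1820 Ω as a load on stage 1's tap.
Stage 1's lower leg becomes R2‖(R3+R4) = 1296 Ω, so V_mid = 18.7 × 1296/2192 = 11.06 V.
Stage 2 is itself unloaded: V_out = V_mid × R4/(R3+R4) = 11.06 × 100/1820 = 0.607 V.

V_out ≈ 0.607 V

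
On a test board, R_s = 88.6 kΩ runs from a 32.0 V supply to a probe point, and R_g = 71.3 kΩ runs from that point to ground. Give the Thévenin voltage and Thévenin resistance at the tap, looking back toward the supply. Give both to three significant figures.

V_th = 14.3 V, R_th = 39.5 kΩ

V_th is the open-circuit tap voltage: 32.0 × 71.3/(88.6 + 71.3) = 14.3 V.
With the supply zeroed, R_s and R_g appear in parallel from the tap: R_th = R_s‖R_g = (88.6 × 71.3)/159.9 = 39.5 kΩ.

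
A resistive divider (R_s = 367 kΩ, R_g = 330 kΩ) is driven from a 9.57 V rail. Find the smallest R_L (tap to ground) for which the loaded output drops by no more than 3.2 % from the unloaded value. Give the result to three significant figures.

Output resistance R_th = R_s‖R_g = (367 × 330)/697.0 = 173.8 kΩ.
The fractional drop is R_th/(R_th + R_L); requiring this ≤ 0.0320 gives R_L ≥ R_th(1/0.0320 − 1) = 173.8 × 30.25 = 5.26 MΩ.

R_L(min) ≈ 5.26 MΩ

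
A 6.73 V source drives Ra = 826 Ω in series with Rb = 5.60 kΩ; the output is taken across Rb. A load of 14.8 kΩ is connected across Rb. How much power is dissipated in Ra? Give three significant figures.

Total resistance from the source is Ra + (Rb‖R_L) = 4889 Ω, so I = 6.73/4889 Ω = 1.377 mA.
P = I²·Ra = (1.377 mA)² × 826 Ω = 1.57 mW.

P ≈ 1.57 mW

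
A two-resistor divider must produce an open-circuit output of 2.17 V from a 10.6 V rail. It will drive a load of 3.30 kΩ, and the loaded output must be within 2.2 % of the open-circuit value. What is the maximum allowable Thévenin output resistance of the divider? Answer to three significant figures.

Loading drop = R_th/(R_th + R_L) ≤ 0.0220, so R_th ≤ R_L · ε/(1−ε) = 3.30 kΩ × 0.0220/0.9780 = 74.2 Ω.
(Any R1, R2 with R2/(R1+R2) = 0.205 and R1‖R2 ≤ 74.2 Ω will meet the spec.)

R_th ≤ 74.2 Ω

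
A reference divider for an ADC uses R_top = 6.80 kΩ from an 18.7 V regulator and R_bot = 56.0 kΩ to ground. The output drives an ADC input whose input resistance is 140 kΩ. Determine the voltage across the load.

V_out ≈ 16.0 V

The load sits in parallel with R_bot: R_bot‖R_L = (56.0 × 140) / (56.0 + 140) = 40.00 kΩ.
V_out = 18.7 × 40.00 / (6.80 + 40.00) = 18.7 × 40.00/46.80 = 16.0 V.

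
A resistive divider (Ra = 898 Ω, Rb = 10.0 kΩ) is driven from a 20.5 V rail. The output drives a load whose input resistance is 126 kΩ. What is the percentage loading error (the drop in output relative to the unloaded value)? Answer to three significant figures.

0.650 %

The divider's output (Thévenin) resistance is Ra‖Rb = 824.0 Ω.
Fractional drop under load = R_th/(R_th + R_L) = 824.0 / (824.0 + 126000) = 0.006497.
So the output falls by 0.650 %.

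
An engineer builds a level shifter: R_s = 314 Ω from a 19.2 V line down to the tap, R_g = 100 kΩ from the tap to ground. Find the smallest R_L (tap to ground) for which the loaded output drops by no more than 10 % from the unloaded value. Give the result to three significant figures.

R_L(min) ≈ 2.82 kΩ

Output resistance R_th = R_s‖R_g = (314 × 100000)/100300 = 313.0 Ω.
The fractional drop is R_th/(R_th + R_L); requiring this ≤ 0.100 gives R_L ≥ R_th(1/0.100 − 1) = 313.0 × 9.000 = 2.82 kΩ.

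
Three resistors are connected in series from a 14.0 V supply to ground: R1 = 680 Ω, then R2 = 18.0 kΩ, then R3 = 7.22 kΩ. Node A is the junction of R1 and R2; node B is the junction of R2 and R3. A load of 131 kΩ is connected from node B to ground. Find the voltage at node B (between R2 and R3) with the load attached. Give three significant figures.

At node B, R3 is in parallel with the load: R3‖R_L = 6843 Ω.
Below node A the resistance is R2 + (R3‖R_L) = 24840 Ω, so V_A = 14.0 × 24840/25520 = 13.63 V.
Then V_B = V_A × (R3‖R_L)/(R2 + R3‖R_L) = 13.63 × 6843/24840 = 3.75 V.

V ≈ 3.75 V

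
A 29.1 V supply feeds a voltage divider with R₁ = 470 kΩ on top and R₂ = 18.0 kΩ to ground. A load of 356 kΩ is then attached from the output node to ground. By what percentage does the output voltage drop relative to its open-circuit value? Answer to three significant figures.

4.64 %

The divider's output (Thévenin) resistance is R₁‖R₂ = 17.34 kΩ.
Fractional drop under load = R_th/(R_th + R_L) = 17.34 / (17.34 + 356) = 0.04644.
So the output falls by 4.64 %.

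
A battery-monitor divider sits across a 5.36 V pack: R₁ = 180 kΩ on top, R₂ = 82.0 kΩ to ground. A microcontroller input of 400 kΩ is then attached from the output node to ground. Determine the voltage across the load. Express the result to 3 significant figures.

The load sits in parallel with R₂: R₂‖R_L = (82.0 × 400) / (82.0 + 400) = 68.05 kΩ.
V_out = 5.36 × 68.05 / (180 + 68.05) = 5.36 × 68.05/248.0 = 1.47 V.

V_out ≈ 1.47 V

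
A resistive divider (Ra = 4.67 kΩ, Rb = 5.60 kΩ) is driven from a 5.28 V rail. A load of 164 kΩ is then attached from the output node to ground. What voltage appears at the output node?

The load sits in parallel with Rb: Rb‖R_L = (5.60 × 164) / (5.60 + 164) = 5.415 kΩ.
V_out = 5.28 × 5.415 / (4.67 + 5.415) = 5.28 × 5.415/10.09 = 2.84 V.

V_out ≈ 2.84 V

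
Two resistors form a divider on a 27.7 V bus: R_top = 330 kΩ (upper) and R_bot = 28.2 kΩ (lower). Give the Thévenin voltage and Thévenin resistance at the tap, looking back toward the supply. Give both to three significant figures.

V_th is the open-circuit tap voltage: 27.7 × 28.2/(330 + 28.2) = 2.18 V.
With the supply zeroed, R_top and R_bot appear in parallel from the tap: R_th = R_top‖R_bot = (330 × 28.2)/358.2 = 26.0 kΩ.

V_th = 2.18 V, R_th = 26.0 kΩ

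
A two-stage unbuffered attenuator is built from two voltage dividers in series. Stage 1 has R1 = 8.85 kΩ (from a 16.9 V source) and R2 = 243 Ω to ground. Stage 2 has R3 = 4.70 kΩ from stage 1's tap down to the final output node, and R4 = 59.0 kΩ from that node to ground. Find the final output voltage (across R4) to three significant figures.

Stage 2 presents R3+R4 = 63700 Ω as a load on stage 1's tap.
Stage 1's lower leg becomes R2‖(R3+R4) = 242.1 Ω, so V_mid = 16.9 × 242.1/9092 = 0.4500 V.
Stage 2 is itself unloaded: V_out = V_mid × R4/(R3+R4) = 0.4500 × 59000/63700 = 0.417 V.

V_out ≈ 0.417 V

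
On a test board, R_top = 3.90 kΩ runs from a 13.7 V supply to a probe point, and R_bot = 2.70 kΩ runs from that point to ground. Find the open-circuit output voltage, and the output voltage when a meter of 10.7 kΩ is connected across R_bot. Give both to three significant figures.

Open-circuit: V = 13.7 × 2.70/(3.90 + 2.70) = 5.60 V.
With the load, R_bot becomes R_bot‖R_L = 2.156 kΩ, so V = 13.7 × 2.156/6.056 = 4.88 V.

Unloaded: 5.60 V; loaded: 4.88 V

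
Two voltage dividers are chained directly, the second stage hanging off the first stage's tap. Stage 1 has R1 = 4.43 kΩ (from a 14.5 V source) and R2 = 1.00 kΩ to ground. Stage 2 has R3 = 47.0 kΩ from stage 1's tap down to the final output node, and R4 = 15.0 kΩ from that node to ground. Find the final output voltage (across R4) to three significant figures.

Stage 2 presents R3+R4 = 62.00 kΩ as a load on stage 1's tap.
Stage 1's lower leg becomes R2‖(R3+R4) = 0.9841 kΩ, so V_mid = 14.5 × 0.9841/5.414 = 2.636 V.
Stage 2 is itself unloaded: V_out = V_mid × R4/(R3+R4) = 2.636 × 15.0/62.00 = 0.638 V.

V_out ≈ 0.638 V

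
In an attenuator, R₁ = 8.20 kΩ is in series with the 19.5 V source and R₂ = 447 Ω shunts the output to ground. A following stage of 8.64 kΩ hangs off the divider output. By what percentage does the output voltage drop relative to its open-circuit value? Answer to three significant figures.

The divider's output (Thévenin) resistance is R₁‖R₂ = 423.9 Ω.
Fractional drop under load = R_th/(R_th + R_L) = 423.9 / (423.9 + 8640) = 0.04677.
So the output falls by 4.68 %.

4.68 %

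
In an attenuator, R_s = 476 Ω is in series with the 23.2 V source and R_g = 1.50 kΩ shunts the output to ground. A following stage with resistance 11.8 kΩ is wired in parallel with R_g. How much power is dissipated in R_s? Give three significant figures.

Total resistance from the source is R_s + (R_g‖R_L) = 1807 Ω, so I = 23.2/1807 Ω = 12.84 mA.
P = I²·R_s = (12.84 mA)² × 476 Ω = 78.5 mW.

P ≈ 78.5 mW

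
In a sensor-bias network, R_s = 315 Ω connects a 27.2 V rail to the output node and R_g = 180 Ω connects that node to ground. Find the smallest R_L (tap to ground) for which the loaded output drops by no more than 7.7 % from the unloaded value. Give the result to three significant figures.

R_L(min) ≈ 1.37 kΩ

Output resistance R_th = R_s‖R_g = (315 × 180)/495.0 = 114.5 Ω.
The fractional drop is R_th/(R_th + R_L); requiring this ≤ 0.0770 gives R_L ≥ R_th(1/0.0770 − 1) = 114.5 × 11.99 = 1.37 kΩ.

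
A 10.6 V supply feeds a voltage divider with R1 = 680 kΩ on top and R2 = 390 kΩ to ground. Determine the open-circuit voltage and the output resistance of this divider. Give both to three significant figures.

V_th is the open-circuit tap voltage: 10.6 × 390/(680 + 390) = 3.86 V.
With the supply zeroed, R1 and R2 appear in parallel from the tap: R_th = R1‖R2 = (680 × 390)/1070 = 248 kΩ.

V_th = 3.86 V, R_th = 248 kΩ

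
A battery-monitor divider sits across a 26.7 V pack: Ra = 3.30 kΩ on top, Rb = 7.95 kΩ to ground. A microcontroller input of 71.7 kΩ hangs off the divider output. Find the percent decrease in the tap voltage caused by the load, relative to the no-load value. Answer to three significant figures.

3.15 %

The divider's output (Thévenin) resistance is Ra‖Rb = 2.332 kΩ.
Fractional drop under load = R_th/(R_th + R_L) = 2.332 / (2.332 + 71.7) = 0.03150.
So the output falls by 3.15 %.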